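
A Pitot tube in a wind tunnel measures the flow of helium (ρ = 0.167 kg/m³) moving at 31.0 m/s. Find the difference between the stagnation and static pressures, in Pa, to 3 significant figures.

Bernoulli between the free stream and the stagnation point: ½ρv² = P_stag − P_static.
ΔP = ½·0.167·31.0² = 80.2 Pa.

ΔP ≈ 80.2 Pa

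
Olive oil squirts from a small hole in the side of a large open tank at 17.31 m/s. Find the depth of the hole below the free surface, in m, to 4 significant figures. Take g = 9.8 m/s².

h ≈ 15.29 m

For a small hole in a large open tank, ½v² = gh, giving h = v²/(2g).
h = 17.31²/(2·9.8) = 299.6/19.60 = 15.29 m.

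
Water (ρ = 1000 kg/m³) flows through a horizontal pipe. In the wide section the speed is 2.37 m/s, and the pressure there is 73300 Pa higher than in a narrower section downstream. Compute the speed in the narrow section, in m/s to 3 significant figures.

v₂ = 12.3 m/s

Along the level pipe P + ½ρv² is conserved, hence v₂² = v₁² + 2(P₁ − P₂)/ρ.
v₂ = √(2.37² + 2·73300/1000) = √(5.62 + 147) = 12.3 m/s.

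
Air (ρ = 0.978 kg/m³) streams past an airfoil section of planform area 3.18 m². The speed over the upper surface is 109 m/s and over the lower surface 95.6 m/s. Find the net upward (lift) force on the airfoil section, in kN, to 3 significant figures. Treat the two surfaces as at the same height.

From P + ½ρv² = const at equal height, P_low − P_up = ½ρ(v_up² − v_low²).
ΔP = ½·0.978·(109² − 95.6²) = 1340 Pa.
Lift = ΔP · A = 1340 × 3.18 = 4260 N.

F = 4.26 kN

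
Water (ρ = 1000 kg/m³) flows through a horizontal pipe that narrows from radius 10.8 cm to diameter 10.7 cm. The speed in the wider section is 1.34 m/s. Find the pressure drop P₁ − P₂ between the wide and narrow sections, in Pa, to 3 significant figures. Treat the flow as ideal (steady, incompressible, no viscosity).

Mass conservation (A₁v₁ = A₂v₂) gives v₂ = 1.34 × 366/89.9 = 5.46 m/s.
The pipe is horizontal, so Bernoulli reduces to P₁ + ½ρv₁² = P₂ + ½ρv₂².
P₁ − P₂ = ½·1000·(5.46² − 1.34²) = ½·1000·28.0 = 14000 Pa.

14000 Pa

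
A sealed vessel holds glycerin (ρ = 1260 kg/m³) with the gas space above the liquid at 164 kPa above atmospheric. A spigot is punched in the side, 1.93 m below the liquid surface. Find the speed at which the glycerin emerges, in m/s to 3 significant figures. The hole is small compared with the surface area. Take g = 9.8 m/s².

v = 17.3 m/s

Take point 1 at the surface (v₁ ≈ 0) and point 2 at the hole (at atmospheric pressure). Bernoulli: P₁ + ρg h = P_atm + ½ρv₂².
With P₁ − P_atm = 164000 Pa, v₂ = √(2gh + 2ΔP/ρ) = √(2·9.8·1.93 + 2·164000/1260) = 17.3 m/s.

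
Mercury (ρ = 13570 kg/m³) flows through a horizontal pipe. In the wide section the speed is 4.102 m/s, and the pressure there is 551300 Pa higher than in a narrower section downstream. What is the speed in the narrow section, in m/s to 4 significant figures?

Horizontal Bernoulli: P₁ + ½ρv₁² = P₂ + ½ρv₂², so v₂² = v₁² + 2(P₁ − P₂)/ρ.
v₂ = √(4.102² + 2·551300/13570) = √(16.83 + 81.25) = 9.903 m/s.

v₂ = 9.903 m/s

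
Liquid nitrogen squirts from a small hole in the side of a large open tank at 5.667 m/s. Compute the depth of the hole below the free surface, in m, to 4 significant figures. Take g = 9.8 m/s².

Torricelli: v = √(2gh), so h = v²/(2g).
h = 5.667²/(2·9.8) = 32.11/19.60 = 1.639 m.

h = 1.639 m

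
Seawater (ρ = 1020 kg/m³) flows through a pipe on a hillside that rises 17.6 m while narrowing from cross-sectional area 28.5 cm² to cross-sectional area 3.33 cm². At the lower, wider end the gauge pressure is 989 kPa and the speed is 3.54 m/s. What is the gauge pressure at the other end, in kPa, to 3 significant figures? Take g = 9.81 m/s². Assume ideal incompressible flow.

The volume flow rate is constant, so v₂ = (A₁/A₂)v₁ = (28.5/3.33)·3.54 = 30.3 m/s.
Applying Bernoulli between the two ends and solving for P₂: P₂ = P₁ + ½ρ(v₁² − v₂²) − ρgΔh.
P₂ = 989000 + ½·1020·(3.54² − 30.3²) − 1020·9.81·(+17.6) = 989000 + (-462000) − (176000) = 351000 Pa.

P₂ = 351 kPa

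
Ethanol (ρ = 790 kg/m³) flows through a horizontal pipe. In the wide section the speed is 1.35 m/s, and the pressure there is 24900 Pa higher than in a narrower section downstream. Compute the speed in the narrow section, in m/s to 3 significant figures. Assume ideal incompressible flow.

With h₁ = h₂, rearranging Bernoulli gives v₂ = √(v₁² + 2ΔP/ρ).
v₂ = √(1.35² + 2·24900/790) = √(1.82 + 63.0) = 8.05 m/s.

v₂ ≈ 8.05 m/s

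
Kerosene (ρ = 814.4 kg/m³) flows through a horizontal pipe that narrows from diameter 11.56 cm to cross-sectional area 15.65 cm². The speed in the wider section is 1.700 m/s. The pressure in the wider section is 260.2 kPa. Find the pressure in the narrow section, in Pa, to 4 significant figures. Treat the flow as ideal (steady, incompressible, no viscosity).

By continuity, v₂ = v₁·A₁/A₂ = 1.700·(105.0/15.65) = 11.40 m/s.
Along the horizontal streamline, P + ½ρv² is constant.
P₂ = P₁ − ½ρ(v₂² − v₁²) = 260200 − ½·814.4·(11.40² − 1.700²) = 260200 − 51750 = 208400 Pa.

P₂ ≈ 208400 Pa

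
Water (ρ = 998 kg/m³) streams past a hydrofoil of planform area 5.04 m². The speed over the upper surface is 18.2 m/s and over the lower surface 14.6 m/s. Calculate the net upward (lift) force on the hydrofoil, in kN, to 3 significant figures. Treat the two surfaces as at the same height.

The faster flow above has the lower pressure; Bernoulli (same height) gives ΔP = ½ρ(v_up² − v_low²).
ΔP = ½·998·(18.2² − 14.6²) = 58900 Pa.
Lift = ΔP · A = 58900 × 5.04 = 297000 N.

F ≈ 297 kN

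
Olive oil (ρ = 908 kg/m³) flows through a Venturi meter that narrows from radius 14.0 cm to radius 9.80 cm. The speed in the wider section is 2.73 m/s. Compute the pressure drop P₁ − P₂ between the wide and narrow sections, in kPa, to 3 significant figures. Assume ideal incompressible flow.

Mass conservation (A₁v₁ = A₂v₂) gives v₂ = 2.73 × 616/302 = 5.57 m/s.
The pipe is horizontal, so Bernoulli reduces to P₁ + ½ρv₁² = P₂ + ½ρv₂².
P₁ − P₂ = ½·908·(5.57² − 2.73²) = ½·908·23.6 = 10700 Pa.

ΔP ≈ 10.7 kPa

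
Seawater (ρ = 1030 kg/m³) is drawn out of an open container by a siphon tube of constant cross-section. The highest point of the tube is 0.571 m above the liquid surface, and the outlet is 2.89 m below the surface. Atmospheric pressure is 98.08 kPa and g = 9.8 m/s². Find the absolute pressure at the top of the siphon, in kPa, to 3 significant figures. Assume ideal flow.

P_top ≈ 63.1 kPa

From the surface to the outlet (both open to atmosphere, surface at rest): v = √(2g·h_out) = √(2·9.8·2.89) = 7.53 m/s.
Continuity keeps v the same throughout the tube; from surface to crest, P_atm + 0 = P_top + ½ρv² + ρg·h_top.
P_top = 98080 − ½·1030·7.53² − 1030·9.8·0.571 = 63100 Pa.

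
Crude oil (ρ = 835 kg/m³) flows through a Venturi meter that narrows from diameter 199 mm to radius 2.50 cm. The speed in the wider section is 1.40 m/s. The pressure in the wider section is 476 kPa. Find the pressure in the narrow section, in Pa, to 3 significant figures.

271000 Pa

Continuity gives A₁v₁ = A₂v₂, so v₂ = (311 cm²)/(19.6 cm²) × 1.40 m/s = 22.2 m/s.
The pipe is horizontal, so Bernoulli reduces to P₁ + ½ρv₁² = P₂ + ½ρv₂².
P₂ = P₁ − ½ρ(v₂² − v₁²) = 476000 − ½·835·(22.2² − 1.40²) = 476000 − 205000 = 271000 Pa.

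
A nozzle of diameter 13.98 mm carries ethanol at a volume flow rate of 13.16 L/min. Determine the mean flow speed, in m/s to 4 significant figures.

Q = 13.16 L/min = 0.0002193 m³/s.
v = Q/A = 0.0002193 / 0.0001535 = 1.429 m/s.

v ≈ 1.429 m/s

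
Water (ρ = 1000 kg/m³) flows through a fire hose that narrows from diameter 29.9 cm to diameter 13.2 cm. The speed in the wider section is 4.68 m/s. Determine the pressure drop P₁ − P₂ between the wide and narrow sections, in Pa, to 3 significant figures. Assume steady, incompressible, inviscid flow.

By continuity, v₂ = v₁·A₁/A₂ = 4.68·(702/137) = 24.0 m/s.
The pipe is horizontal, so Bernoulli reduces to P₁ + ½ρv₁² = P₂ + ½ρv₂².
P₁ − P₂ = ½·1000·(24.0² − 4.68²) = ½·1000·555 = 277000 Pa.

ΔP ≈ 277000 Pa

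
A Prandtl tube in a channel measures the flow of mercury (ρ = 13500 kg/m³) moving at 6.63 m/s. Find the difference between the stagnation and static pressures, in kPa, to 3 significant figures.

ΔP ≈ 297 kPa

Bernoulli between the free stream and the stagnation point: ½ρv² = P_stag − P_static.
ΔP = ½·13500·6.63² = 297000 Pa.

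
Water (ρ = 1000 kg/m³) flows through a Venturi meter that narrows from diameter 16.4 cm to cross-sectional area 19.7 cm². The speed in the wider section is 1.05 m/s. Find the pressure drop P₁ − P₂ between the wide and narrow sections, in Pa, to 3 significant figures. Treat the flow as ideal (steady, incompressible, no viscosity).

62800 Pa

Continuity gives A₁v₁ = A₂v₂, so v₂ = (211 cm²)/(19.7 cm²) × 1.05 m/s = 11.3 m/s.
Along the horizontal streamline, P + ½ρv² is constant.
P₁ − P₂ = ½·1000·(11.3² − 1.05²) = ½·1000·126 = 62800 Pa.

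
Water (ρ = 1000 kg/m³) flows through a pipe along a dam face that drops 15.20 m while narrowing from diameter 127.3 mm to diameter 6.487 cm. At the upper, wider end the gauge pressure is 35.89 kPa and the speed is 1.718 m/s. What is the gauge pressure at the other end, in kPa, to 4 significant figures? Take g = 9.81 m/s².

164.6 kPa

Mass conservation (A₁v₁ = A₂v₂) gives v₂ = 1.718 × 127.3/33.05 = 6.616 m/s.
Bernoulli: P₁ + ½ρv₁² + ρg h₁ = P₂ + ½ρv₂² + ρg h₂, so P₂ = P₁ + ½ρ(v₁² − v₂²) − ρg(h₂ − h₁).
P₂ = 35890 + ½·1000·(1.718² − 6.616²) − 1000·9.81·(−15.20) = 35890 + (-20410) − (-149100) = 164600 Pa.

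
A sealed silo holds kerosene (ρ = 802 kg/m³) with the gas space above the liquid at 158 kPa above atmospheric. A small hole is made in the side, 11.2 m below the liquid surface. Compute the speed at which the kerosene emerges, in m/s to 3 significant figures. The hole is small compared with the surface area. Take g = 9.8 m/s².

24.8 m/s

Take point 1 at the surface (v₁ ≈ 0) and point 2 at the hole (at atmospheric pressure). Bernoulli: P₁ + ρg h = P_atm + ½ρv₂².
With P₁ − P_atm = 158000 Pa, v₂ = √(2gh + 2ΔP/ρ) = √(2·9.8·11.2 + 2·158000/802) = 24.8 m/s.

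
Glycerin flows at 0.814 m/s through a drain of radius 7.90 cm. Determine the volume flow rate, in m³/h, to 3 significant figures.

Q ≈ 57.5 m³/h

Q = A·v = 0.0196 m² × 0.814 m/s = 0.0160 m³/s.
Converting: 0.0160 m³/s × 3600 = 57.5 m³/h.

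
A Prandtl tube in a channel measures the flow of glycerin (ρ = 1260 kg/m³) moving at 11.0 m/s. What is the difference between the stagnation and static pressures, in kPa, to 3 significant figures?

Bernoulli between the free stream and the stagnation point: ½ρv² = P_stag − P_static.
ΔP = ½·1260·11.0² = 76200 Pa.

ΔP ≈ 76.2 kPa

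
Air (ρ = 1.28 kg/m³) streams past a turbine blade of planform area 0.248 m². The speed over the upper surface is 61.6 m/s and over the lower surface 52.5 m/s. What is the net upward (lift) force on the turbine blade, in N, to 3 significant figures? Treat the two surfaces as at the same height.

F = 165 N

The faster flow above has the lower pressure; Bernoulli (same height) gives ΔP = ½ρ(v_up² − v_low²).
ΔP = ½·1.28·(61.6² − 52.5²) = 665 Pa.
Lift = ΔP · A = 665 × 0.248 = 165 N.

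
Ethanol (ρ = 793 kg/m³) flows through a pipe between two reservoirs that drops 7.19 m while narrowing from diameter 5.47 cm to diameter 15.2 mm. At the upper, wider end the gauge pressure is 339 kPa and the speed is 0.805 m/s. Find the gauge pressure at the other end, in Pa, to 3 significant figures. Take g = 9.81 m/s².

P₂ ≈ 352000 Pa

Mass conservation (A₁v₁ = A₂v₂) gives v₂ = 0.805 × 23.5/1.81 = 10.4 m/s.
Bernoulli: P₁ + ½ρv₁² + ρg h₁ = P₂ + ½ρv₂² + ρg h₂, so P₂ = P₁ + ½ρ(v₁² − v₂²) − ρg(h₂ − h₁).
P₂ = 339000 + ½·793·(0.805² − 10.4²) − 793·9.81·(−7.19) = 339000 + (-42800) − (-55900) = 352000 Pa.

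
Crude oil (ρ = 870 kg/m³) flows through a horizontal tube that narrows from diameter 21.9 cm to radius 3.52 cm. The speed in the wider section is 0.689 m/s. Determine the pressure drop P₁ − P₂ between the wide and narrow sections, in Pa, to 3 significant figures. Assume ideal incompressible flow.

ΔP ≈ 19100 Pa

Continuity gives A₁v₁ = A₂v₂, so v₂ = (377 cm²)/(38.9 cm²) × 0.689 m/s = 6.67 m/s.
With no height change, Bernoulli's equation is P₁ + ½ρv₁² = P₂ + ½ρv₂².
P₁ − P₂ = ½·870·(6.67² − 0.689²) = ½·870·44.0 = 19100 Pa.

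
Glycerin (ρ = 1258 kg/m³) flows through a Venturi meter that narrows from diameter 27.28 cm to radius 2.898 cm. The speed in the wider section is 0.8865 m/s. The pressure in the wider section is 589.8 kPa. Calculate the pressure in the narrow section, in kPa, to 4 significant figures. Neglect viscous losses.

Continuity gives A₁v₁ = A₂v₂, so v₂ = (584.5 cm²)/(26.38 cm²) × 0.8865 m/s = 19.64 m/s.
The pipe is horizontal, so Bernoulli reduces to P₁ + ½ρv₁² = P₂ + ½ρv₂².
P₂ = P₁ − ½ρ(v₂² − v₁²) = 589800 − ½·1258·(19.64² − 0.8865²) = 589800 − 242100 = 347700 Pa.

P₂ ≈ 347.7 kPa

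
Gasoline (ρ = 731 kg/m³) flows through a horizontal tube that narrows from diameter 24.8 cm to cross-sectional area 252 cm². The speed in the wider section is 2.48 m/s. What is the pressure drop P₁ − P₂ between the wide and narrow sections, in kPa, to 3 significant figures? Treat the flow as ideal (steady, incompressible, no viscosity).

By continuity, v₂ = v₁·A₁/A₂ = 2.48·(483/252) = 4.75 m/s.
With no height change, Bernoulli's equation is P₁ + ½ρv₁² = P₂ + ½ρv₂².
P₁ − P₂ = ½·731·(4.75² − 2.48²) = ½·731·16.4 = 6010 Pa.

ΔP ≈ 6.01 kPa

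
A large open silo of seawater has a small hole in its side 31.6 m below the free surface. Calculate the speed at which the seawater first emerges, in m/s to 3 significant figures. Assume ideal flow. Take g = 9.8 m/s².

v ≈ 24.9 m/s

With the surface at rest and both surface and jet at atmospheric pressure, Bernoulli gives ρg h = ½ρv², so v = √(2gh) = √(2·9.8·31.6) = 24.9 m/s.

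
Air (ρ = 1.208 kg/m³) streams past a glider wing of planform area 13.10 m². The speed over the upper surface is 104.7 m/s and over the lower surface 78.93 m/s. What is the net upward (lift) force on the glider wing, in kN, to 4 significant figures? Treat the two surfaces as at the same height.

From P + ½ρv² = const at equal height, P_low − P_up = ½ρ(v_up² − v_low²).
ΔP = ½·1.208·(104.7² − 78.93²) = 2858 Pa.
Lift = ΔP · A = 2858 × 13.10 = 37440 N.

F ≈ 37.44 kN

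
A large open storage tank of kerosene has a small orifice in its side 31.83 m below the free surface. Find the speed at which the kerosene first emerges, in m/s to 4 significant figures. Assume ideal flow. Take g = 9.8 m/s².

v ≈ 24.98 m/s

With the surface at rest and both surface and jet at atmospheric pressure, Bernoulli gives ρg h = ½ρv², so v = √(2gh) = √(2·9.8·31.83) = 24.98 m/s.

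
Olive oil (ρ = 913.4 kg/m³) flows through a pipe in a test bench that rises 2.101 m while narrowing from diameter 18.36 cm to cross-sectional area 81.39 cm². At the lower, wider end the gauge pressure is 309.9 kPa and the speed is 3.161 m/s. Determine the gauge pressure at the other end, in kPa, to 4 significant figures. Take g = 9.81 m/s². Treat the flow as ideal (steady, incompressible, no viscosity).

Continuity gives A₁v₁ = A₂v₂, so v₂ = (264.7 cm²)/(81.39 cm²) × 3.161 m/s = 10.28 m/s.
Bernoulli: P₁ + ½ρv₁² + ρg h₁ = P₂ + ½ρv₂² + ρg h₂, so P₂ = P₁ + ½ρ(v₁² − v₂²) − ρg(h₂ − h₁).
P₂ = 309900 + ½·913.4·(3.161² − 10.28²) − 913.4·9.81·(+2.101) = 309900 + (-43720) − (18830) = 247400 Pa.

P₂ = 247.4 kPa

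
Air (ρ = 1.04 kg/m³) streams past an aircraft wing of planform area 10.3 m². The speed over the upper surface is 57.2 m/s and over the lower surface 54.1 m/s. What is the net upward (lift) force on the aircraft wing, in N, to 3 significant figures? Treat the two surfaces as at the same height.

F = 1850 N

The faster flow above has the lower pressure; Bernoulli (same height) gives ΔP = ½ρ(v_up² − v_low²).
ΔP = ½·1.04·(57.2² − 54.1²) = 179 Pa.
Lift = ΔP · A = 179 × 10.3 = 1850 N.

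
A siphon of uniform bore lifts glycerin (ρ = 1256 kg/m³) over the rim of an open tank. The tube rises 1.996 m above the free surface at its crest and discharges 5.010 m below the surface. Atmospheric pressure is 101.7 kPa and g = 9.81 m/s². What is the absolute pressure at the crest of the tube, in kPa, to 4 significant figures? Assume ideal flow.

The outlet speed comes from Torricelli: v = √(2g·5.010) = 9.914 m/s.
With constant cross-section the crest speed equals v; applying Bernoulli from the surface up to the crest, P_top = P_atm − ½ρv² − ρg·h_top.
P_top = 101700 − ½·1256·9.914² − 1256·9.81·1.996 = 15380 Pa.

P_top ≈ 15.38 kPa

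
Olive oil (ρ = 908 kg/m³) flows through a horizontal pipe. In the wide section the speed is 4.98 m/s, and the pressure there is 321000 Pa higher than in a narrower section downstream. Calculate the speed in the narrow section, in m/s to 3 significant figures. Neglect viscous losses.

Horizontal Bernoulli: P₁ + ½ρv₁² = P₂ + ½ρv₂², so v₂² = v₁² + 2(P₁ − P₂)/ρ.
v₂ = √(4.98² + 2·321000/908) = √(24.8 + 707) = 27.1 m/s.

v₂ ≈ 27.1 m/s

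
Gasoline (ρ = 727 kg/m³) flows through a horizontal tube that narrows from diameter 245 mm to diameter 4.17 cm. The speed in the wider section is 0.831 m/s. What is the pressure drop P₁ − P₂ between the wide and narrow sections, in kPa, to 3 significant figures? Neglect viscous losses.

ΔP = 299 kPa

Continuity gives A₁v₁ = A₂v₂, so v₂ = (471 cm²)/(13.7 cm²) × 0.831 m/s = 28.7 m/s.
With no height change, Bernoulli's equation is P₁ + ½ρv₁² = P₂ + ½ρv₂².
P₁ − P₂ = ½·727·(28.7² − 0.831²) = ½·727·822 = 299000 Pa.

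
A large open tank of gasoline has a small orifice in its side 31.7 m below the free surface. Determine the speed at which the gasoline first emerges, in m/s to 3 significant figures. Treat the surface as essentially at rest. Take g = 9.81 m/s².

v ≈ 24.9 m/s

The surface is effectively still and both ends are open, so ½v² = gh and v = √(2·9.81·31.7) = 24.9 m/s.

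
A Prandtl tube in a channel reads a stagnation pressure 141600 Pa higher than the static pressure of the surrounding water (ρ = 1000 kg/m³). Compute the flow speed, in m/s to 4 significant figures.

v ≈ 16.83 m/s

At the stagnation point the flow is brought to rest, so Bernoulli gives P_stag − P_static = ½ρv².
v = √(2ΔP/ρ) = √(2·141600/1000) = 16.83 m/s.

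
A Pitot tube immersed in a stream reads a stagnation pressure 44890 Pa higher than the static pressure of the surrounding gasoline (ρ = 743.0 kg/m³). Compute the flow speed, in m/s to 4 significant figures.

At the stagnation point the flow is brought to rest, so Bernoulli gives P_stag − P_static = ½ρv².
v = √(2ΔP/ρ) = √(2·44890/743.0) = 10.99 m/s.

v = 10.99 m/s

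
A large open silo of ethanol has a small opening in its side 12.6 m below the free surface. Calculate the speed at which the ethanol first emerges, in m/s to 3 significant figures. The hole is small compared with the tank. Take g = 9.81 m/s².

Torricelli's result v = √(2gh) gives v = √(2·9.81·12.6) = 15.7 m/s.

v ≈ 15.7 m/s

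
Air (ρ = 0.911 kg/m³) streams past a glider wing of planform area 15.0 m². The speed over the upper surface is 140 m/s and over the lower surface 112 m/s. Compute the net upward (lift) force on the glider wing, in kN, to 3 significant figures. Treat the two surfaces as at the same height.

From P + ½ρv² = const at equal height, P_low − P_up = ½ρ(v_up² − v_low²).
ΔP = ½·0.911·(140² − 112²) = 3210 Pa.
Lift = ΔP · A = 3210 × 15.0 = 48200 N.

F ≈ 48.2 kN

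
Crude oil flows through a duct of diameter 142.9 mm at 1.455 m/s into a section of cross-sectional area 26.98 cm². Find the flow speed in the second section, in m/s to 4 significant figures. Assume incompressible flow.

By continuity, v₂ = v₁·A₁/A₂ = 1.455·(160.4/26.98) = 8.649 m/s.

v₂ = 8.649 m/s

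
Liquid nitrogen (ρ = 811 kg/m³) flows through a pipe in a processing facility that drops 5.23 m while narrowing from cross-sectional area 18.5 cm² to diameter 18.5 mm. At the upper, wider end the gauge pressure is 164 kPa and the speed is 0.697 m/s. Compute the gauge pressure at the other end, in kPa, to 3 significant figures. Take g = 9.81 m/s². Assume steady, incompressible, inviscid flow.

The volume flow rate is constant, so v₂ = (A₁/A₂)v₁ = (18.5/2.69)·0.697 = 4.80 m/s.
Bernoulli: P₁ + ½ρv₁² + ρg h₁ = P₂ + ½ρv₂² + ρg h₂, so P₂ = P₁ + ½ρ(v₁² − v₂²) − ρg(h₂ − h₁).
P₂ = 164000 + ½·811·(0.697² − 4.80²) − 811·9.81·(−5.23) = 164000 + (-9130) − (-41600) = 196000 Pa.

P₂ ≈ 196 kPa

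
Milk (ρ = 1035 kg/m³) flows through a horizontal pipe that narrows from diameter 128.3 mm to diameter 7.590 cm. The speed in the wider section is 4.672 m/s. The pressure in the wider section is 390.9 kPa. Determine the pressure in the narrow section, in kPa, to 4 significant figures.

By continuity, v₂ = v₁·A₁/A₂ = 4.672·(129.3/45.25) = 13.35 m/s.
Along the horizontal streamline, P + ½ρv² is constant.
P₂ = P₁ − ½ρ(v₂² − v₁²) = 390900 − ½·1035·(13.35² − 4.672²) = 390900 − 80930 = 310000 Pa.

P₂ ≈ 310.0 kPa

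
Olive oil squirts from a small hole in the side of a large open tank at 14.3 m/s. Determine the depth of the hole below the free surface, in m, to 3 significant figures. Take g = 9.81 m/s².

h ≈ 10.4 m

Torricelli: v = √(2gh), so h = v²/(2g).
h = 14.3²/(2·9.81) = 204/19.62 = 10.4 m.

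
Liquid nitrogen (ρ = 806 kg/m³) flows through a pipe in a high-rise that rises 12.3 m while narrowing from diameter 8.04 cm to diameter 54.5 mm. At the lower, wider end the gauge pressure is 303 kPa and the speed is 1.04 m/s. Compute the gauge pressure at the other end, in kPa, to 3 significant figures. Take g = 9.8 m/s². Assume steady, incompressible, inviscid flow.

By continuity, v₂ = v₁·A₁/A₂ = 1.04·(50.8/23.3) = 2.26 m/s.
Applying Bernoulli between the two ends and solving for P₂: P₂ = P₁ + ½ρ(v₁² − v₂²) − ρgΔh.
P₂ = 303000 + ½·806·(1.04² − 2.26²) − 806·9.8·(+12.3) = 303000 + (-1630) − (97200) = 204000 Pa.

P₂ = 204 kPa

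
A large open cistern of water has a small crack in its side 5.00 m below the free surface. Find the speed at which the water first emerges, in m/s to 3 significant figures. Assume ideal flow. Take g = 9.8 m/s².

v ≈ 9.90 m/s

The surface is effectively still and both ends are open, so ½v² = gh and v = √(2·9.8·5.00) = 9.90 m/s.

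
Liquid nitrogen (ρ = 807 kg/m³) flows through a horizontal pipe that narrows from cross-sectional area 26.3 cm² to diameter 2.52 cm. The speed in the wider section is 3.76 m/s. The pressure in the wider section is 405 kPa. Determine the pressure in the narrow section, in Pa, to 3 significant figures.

Mass conservation (A₁v₁ = A₂v₂) gives v₂ = 3.76 × 26.3/4.99 = 19.8 m/s.
Along the horizontal streamline, P + ½ρv² is constant.
P₂ = P₁ − ½ρ(v₂² − v₁²) = 405000 − ½·807·(19.8² − 3.76²) = 405000 − 153000 = 252000 Pa.

252000 Pa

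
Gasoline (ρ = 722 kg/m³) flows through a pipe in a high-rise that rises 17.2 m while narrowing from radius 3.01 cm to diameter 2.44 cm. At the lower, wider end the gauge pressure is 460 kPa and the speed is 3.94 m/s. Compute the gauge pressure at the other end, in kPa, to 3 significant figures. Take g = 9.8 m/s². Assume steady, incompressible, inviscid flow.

The volume flow rate is constant, so v₂ = (A₁/A₂)v₁ = (28.5/4.68)·3.94 = 24.0 m/s.
Energy conservation along the streamline gives P₂ = P₁ − ½ρ(v₂² − v₁²) − ρg(h₂ − h₁).
P₂ = 460000 + ½·722·(3.94² − 24.0²) − 722·9.8·(+17.2) = 460000 + (-202000) − (122000) = 136000 Pa.

P₂ ≈ 136 kPa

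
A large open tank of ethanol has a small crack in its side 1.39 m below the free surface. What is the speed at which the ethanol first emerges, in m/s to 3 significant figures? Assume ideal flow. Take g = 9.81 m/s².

The surface is effectively still and both ends are open, so ½v² = gh and v = √(2·9.81·1.39) = 5.22 m/s.

v = 5.22 m/s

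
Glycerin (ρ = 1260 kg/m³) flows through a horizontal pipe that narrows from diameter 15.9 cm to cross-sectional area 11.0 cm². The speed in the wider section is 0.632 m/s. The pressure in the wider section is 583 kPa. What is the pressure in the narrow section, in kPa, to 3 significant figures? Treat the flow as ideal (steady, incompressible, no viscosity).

The volume flow rate is constant, so v₂ = (A₁/A₂)v₁ = (199/11.0)·0.632 = 11.4 m/s.
With no height change, Bernoulli's equation is P₁ + ½ρv₁² = P₂ + ½ρv₂².
P₂ = P₁ − ½ρ(v₂² − v₁²) = 583000 − ½·1260·(11.4² − 0.632²) = 583000 − 81700 = 501000 Pa.

P₂ ≈ 501 kPa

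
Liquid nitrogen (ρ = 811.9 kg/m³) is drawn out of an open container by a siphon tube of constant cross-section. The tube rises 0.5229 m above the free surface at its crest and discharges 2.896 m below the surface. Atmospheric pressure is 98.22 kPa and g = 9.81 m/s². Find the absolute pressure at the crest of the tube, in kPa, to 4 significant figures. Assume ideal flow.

The outlet speed comes from Torricelli: v = √(2g·2.896) = 7.538 m/s.
Continuity keeps v the same throughout the tube; from surface to crest, P_atm + 0 = P_top + ½ρv² + ρg·h_top.
P_top = 98220 − ½·811.9·7.538² − 811.9·9.81·0.5229 = 70990 Pa.

P_top ≈ 70.99 kPa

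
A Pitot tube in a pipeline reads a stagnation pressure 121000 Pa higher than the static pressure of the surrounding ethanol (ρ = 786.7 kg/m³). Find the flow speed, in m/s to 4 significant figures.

The dynamic pressure equals the rise in static pressure at the stagnation point: ΔP = ½ρv².
v = √(2ΔP/ρ) = √(2·121000/786.7) = 17.54 m/s.

17.54 m/s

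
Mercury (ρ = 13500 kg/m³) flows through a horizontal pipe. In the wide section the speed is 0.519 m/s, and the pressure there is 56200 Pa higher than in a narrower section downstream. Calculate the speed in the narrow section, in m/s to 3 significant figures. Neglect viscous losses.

v₂ ≈ 2.93 m/s

With h₁ = h₂, rearranging Bernoulli gives v₂ = √(v₁² + 2ΔP/ρ).
v₂ = √(0.519² + 2·56200/13500) = √(0.269 + 8.33) = 2.93 m/s.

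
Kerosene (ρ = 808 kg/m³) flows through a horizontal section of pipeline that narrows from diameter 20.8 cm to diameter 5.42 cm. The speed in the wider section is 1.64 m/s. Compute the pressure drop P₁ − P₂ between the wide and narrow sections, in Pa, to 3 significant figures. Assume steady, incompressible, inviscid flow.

Continuity gives A₁v₁ = A₂v₂, so v₂ = (340 cm²)/(23.1 cm²) × 1.64 m/s = 24.2 m/s.
Along the horizontal streamline, P + ½ρv² is constant.
P₁ − P₂ = ½·808·(24.2² − 1.64²) = ½·808·581 = 235000 Pa.

235000 Pa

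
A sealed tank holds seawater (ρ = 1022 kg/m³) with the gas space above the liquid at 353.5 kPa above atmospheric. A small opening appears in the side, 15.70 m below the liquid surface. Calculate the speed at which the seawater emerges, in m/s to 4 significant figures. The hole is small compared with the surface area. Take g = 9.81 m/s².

Take point 1 at the surface (v₁ ≈ 0) and point 2 at the hole (at atmospheric pressure). Bernoulli: P₁ + ρg h = P_atm + ½ρv₂².
With P₁ − P_atm = 353500 Pa, v₂ = √(2gh + 2ΔP/ρ) = √(2·9.81·15.70 + 2·353500/1022) = 31.62 m/s.

v ≈ 31.62 m/s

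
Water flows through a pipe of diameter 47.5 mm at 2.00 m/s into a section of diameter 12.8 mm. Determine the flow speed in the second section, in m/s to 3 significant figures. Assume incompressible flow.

The volume flow rate is constant, so v₂ = (A₁/A₂)v₁ = (17.7/1.29)·2.00 = 27.5 m/s.

v₂ ≈ 27.5 m/s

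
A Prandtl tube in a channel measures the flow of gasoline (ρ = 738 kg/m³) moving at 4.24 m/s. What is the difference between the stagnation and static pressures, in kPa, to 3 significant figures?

At the stagnation point the flow is brought to rest, so Bernoulli gives P_stag − P_static = ½ρv².
ΔP = ½·738·4.24² = 6630 Pa.

ΔP ≈ 6.63 kPa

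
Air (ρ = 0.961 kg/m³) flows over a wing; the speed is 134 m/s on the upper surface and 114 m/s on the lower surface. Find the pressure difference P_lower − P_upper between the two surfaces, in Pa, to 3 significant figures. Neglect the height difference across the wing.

2380 Pa

With negligible Δh, P + ½ρv² is constant, so P_low − P_up = ½ρ(v_up² − v_low²).
ΔP = ½·0.961·(134² − 114²) = 2380 Pa.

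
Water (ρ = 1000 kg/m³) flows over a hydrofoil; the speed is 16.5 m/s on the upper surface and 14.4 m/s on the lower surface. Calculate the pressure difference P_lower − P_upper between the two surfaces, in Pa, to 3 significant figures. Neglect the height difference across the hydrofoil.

ΔP ≈ 32400 Pa

Bernoulli (same height): P_lower − P_upper = ½ρ(v_upper² − v_lower²).
ΔP = ½·1000·(16.5² − 14.4²) = 32400 Pa.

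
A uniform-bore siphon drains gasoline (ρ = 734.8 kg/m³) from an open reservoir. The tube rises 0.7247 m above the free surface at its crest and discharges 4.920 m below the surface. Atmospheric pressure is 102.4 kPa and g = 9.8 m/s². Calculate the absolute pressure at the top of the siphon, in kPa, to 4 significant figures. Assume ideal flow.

Bernoulli surface→outlet gives ½v² = g·h_out, so v = √(2·9.8·4.920) = 9.820 m/s.
With constant cross-section the crest speed equals v; applying Bernoulli from the surface up to the crest, P_top = P_atm − ½ρv² − ρg·h_top.
P_top = 102400 − ½·734.8·9.820² − 734.8·9.8·0.7247 = 61750 Pa.

P_top ≈ 61.75 kPa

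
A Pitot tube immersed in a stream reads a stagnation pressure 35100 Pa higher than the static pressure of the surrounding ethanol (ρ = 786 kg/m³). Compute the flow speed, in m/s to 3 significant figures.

v ≈ 9.45 m/s

Bernoulli between the free stream and the stagnation point: ½ρv² = P_stag − P_static.
v = √(2ΔP/ρ) = √(2·35100/786) = 9.45 m/s.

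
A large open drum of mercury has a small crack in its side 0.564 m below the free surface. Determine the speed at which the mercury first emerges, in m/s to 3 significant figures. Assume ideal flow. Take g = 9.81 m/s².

v = 3.33 m/s

With the surface at rest and both surface and jet at atmospheric pressure, Bernoulli gives ρg h = ½ρv², so v = √(2gh) = √(2·9.81·0.564) = 3.33 m/s.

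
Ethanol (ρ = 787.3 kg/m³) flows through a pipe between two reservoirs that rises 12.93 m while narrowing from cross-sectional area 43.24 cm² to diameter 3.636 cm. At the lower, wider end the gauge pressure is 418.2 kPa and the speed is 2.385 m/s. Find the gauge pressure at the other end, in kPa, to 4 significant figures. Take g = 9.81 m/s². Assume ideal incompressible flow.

P₂ ≈ 281.7 kPa

By continuity, v₂ = v₁·A₁/A₂ = 2.385·(43.24/10.38) = 9.932 m/s.
Applying Bernoulli between the two ends and solving for P₂: P₂ = P₁ + ½ρ(v₁² − v₂²) − ρgΔh.
P₂ = 418200 + ½·787.3·(2.385² − 9.932²) − 787.3·9.81·(+12.93) = 418200 + (-36590) − (99860) = 281700 Pa.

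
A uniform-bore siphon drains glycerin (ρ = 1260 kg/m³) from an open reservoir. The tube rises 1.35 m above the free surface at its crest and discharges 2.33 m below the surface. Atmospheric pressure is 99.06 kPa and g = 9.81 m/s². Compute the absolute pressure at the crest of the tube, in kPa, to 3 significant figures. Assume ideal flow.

Bernoulli surface→outlet gives ½v² = g·h_out, so v = √(2·9.81·2.33) = 6.76 m/s.
With constant cross-section the crest speed equals v; applying Bernoulli from the surface up to the crest, P_top = P_atm − ½ρv² − ρg·h_top.
P_top = 99060 − ½·1260·6.76² − 1260·9.81·1.35 = 53600 Pa.

53.6 kPa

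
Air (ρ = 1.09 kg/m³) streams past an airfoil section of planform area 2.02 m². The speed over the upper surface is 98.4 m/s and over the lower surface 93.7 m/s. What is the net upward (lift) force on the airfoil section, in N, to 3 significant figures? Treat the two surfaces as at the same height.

F ≈ 994 N

From P + ½ρv² = const at equal height, P_low − P_up = ½ρ(v_up² − v_low²).
ΔP = ½·1.09·(98.4² − 93.7²) = 492 Pa.
Lift = ΔP · A = 492 × 2.02 = 994 N.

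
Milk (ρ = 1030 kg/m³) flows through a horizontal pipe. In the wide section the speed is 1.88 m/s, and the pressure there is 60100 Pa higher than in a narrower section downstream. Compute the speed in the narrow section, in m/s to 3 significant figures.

Along the level pipe P + ½ρv² is conserved, hence v₂² = v₁² + 2(P₁ − P₂)/ρ.
v₂ = √(1.88² + 2·60100/1030) = √(3.53 + 117) = 11.0 m/s.

11.0 m/s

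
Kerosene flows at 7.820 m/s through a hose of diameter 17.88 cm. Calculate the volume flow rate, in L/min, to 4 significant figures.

Q = A·v = 0.02511 m² × 7.820 m/s = 0.1964 m³/s.
Converting: 0.1964 m³/s × 60000 = 11780 L/min.

11780 L/min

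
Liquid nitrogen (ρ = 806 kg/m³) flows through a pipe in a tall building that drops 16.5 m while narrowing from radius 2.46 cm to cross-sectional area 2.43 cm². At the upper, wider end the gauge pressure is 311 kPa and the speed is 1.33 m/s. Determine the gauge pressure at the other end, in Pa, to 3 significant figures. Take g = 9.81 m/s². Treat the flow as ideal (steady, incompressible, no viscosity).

P₂ ≈ 399000 Pa

By continuity, v₂ = v₁·A₁/A₂ = 1.33·(19.0/2.43) = 10.4 m/s.
Applying Bernoulli between the two ends and solving for P₂: P₂ = P₁ + ½ρ(v₁² − v₂²) − ρgΔh.
P₂ = 311000 + ½·806·(1.33² − 10.4²) − 806·9.81·(−16.5) = 311000 + (-42900) − (-130000) = 399000 Pa.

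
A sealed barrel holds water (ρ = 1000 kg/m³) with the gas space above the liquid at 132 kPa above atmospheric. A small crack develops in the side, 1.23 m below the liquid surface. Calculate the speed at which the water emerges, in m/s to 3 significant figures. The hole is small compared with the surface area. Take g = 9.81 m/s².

Take point 1 at the surface (v₁ ≈ 0) and point 2 at the hole (at atmospheric pressure). Bernoulli: P₁ + ρg h = P_atm + ½ρv₂².
With P₁ − P_atm = 132000 Pa, v₂ = √(2gh + 2ΔP/ρ) = √(2·9.81·1.23 + 2·132000/1000) = 17.0 m/s.

v = 17.0 m/s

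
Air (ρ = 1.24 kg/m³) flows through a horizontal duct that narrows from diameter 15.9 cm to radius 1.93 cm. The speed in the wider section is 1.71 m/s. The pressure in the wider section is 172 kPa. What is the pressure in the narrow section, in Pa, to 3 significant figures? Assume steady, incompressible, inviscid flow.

By continuity, v₂ = v₁·A₁/A₂ = 1.71·(199/11.7) = 29.0 m/s.
Along the horizontal streamline, P + ½ρv² is constant.
P₂ = P₁ − ½ρ(v₂² − v₁²) = 172000 − ½·1.24·(29.0² − 1.71²) = 172000 − 520 = 171000 Pa.

P₂ ≈ 171000 Pa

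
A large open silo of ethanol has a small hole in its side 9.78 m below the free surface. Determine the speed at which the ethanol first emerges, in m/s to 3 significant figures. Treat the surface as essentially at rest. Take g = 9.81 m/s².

The surface is effectively still and both ends are open, so ½v² = gh and v = √(2·9.81·9.78) = 13.9 m/s.

13.9 m/s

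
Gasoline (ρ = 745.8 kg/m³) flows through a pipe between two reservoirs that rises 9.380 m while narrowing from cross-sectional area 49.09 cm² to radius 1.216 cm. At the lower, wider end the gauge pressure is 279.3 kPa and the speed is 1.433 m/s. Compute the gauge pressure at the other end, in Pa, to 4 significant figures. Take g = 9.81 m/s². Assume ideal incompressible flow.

P₂ ≈ 125900 Pa

Mass conservation (A₁v₁ = A₂v₂) gives v₂ = 1.433 × 49.09/4.645 = 15.14 m/s.
Energy conservation along the streamline gives P₂ = P₁ − ½ρ(v₂² − v₁²) − ρg(h₂ − h₁).
P₂ = 279300 + ½·745.8·(1.433² − 15.14²) − 745.8·9.81·(+9.380) = 279300 + (-84750) − (68630) = 125900 Pa.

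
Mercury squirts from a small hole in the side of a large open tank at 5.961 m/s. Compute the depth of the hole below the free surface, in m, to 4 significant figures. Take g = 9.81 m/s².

For a small hole in a large open tank, ½v² = gh, giving h = v²/(2g).
h = 5.961²/(2·9.81) = 35.53/19.62 = 1.811 m.

h = 1.811 m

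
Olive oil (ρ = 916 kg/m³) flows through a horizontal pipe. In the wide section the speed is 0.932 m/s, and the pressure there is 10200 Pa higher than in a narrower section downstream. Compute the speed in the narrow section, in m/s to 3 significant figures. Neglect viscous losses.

4.81 m/s

With h₁ = h₂, rearranging Bernoulli gives v₂ = √(v₁² + 2ΔP/ρ).
v₂ = √(0.932² + 2·10200/916) = √(0.869 + 22.3) = 4.81 m/s.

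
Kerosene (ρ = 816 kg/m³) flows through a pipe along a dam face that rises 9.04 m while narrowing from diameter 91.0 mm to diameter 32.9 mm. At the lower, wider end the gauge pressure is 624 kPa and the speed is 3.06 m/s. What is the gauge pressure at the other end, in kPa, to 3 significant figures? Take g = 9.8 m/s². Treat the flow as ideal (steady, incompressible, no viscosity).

P₂ = 332 kPa

The volume flow rate is constant, so v₂ = (A₁/A₂)v₁ = (65.0/8.50)·3.06 = 23.4 m/s.
Bernoulli: P₁ + ½ρv₁² + ρg h₁ = P₂ + ½ρv₂² + ρg h₂, so P₂ = P₁ + ½ρ(v₁² − v₂²) − ρg(h₂ − h₁).
P₂ = 624000 + ½·816·(3.06² − 23.4²) − 816·9.8·(+9.04) = 624000 + (-220000) − (72300) = 332000 Pa.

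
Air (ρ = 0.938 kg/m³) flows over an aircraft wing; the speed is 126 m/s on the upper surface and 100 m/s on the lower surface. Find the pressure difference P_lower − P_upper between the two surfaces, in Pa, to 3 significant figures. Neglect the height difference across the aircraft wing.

ΔP ≈ 2760 Pa

With negligible Δh, P + ½ρv² is constant, so P_low − P_up = ½ρ(v_up² − v_low²).
ΔP = ½·0.938·(126² − 100²) = 2760 Pa.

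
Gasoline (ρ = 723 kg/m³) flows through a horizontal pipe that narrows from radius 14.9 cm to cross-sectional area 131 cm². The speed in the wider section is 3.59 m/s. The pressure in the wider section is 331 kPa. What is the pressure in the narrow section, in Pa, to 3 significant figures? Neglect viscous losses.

P₂ ≈ 204000 Pa

Continuity gives A₁v₁ = A₂v₂, so v₂ = (697 cm²)/(131 cm²) × 3.59 m/s = 19.1 m/s.
With no height change, Bernoulli's equation is P₁ + ½ρv₁² = P₂ + ½ρv₂².
P₂ = P₁ − ½ρ(v₂² − v₁²) = 331000 − ½·723·(19.1² − 3.59²) = 331000 − 127000 = 204000 Pa.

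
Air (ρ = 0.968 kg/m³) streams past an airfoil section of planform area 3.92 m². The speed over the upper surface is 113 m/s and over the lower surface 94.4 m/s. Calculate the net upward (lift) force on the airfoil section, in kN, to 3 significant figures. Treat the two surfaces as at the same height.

With equal heights on the two surfaces, Bernoulli gives P_lower − P_upper = ½ρ(v_upper² − v_lower²).
ΔP = ½·0.968·(113² − 94.4²) = 1870 Pa.
Lift = ΔP · A = 1870 × 3.92 = 7320 N.

7.32 kN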